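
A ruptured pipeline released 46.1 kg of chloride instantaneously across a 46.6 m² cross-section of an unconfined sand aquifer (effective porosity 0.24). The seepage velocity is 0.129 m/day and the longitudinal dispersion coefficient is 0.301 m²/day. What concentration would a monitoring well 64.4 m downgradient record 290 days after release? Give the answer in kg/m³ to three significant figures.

For an instantaneous plane source, C(x,t) = M/(n_e·A·√(4πDt)) · exp(−(x−vt)²/(4Dt)), with n_e·A the pore (flow) area.
Plume center vt = 0.129 × 290 = 37.41 m, so the well at 64.4 m is 26.99 m downgradient of the peak.
√(4πDt) = 33.12 m, giving peak height M/(n_e·A·√(4πDt)) = 46.1/(0.24 × 46.6 × 33.12) = 0.1245 kg/m³.
(x−vt)²/(4Dt) = (26.99)²/(4 × 0.301 × 290) = 2.086; exp(−2.086) = 0.1242.
C = 0.1245 × 0.1242 = 0.0155 kg/m³.

0.0155 kg/m³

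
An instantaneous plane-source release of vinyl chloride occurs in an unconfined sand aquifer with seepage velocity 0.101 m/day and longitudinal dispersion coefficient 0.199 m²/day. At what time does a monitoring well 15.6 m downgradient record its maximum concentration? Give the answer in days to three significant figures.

136 days

For the 1D instantaneous-source solution, setting ∂C/∂t = 0 at fixed x gives v²t² + 2Dt − x² = 0, so t = (√(D² + v²x²) − D)/v².
√(D² + v²x²) = √(0.199² + 0.101² × 15.6²) = 1.588; v² = 0.010201.
t = (1.588 − 0.199)/0.010201 = 136 days (vs. the pure-advection estimate x/v = 154 d).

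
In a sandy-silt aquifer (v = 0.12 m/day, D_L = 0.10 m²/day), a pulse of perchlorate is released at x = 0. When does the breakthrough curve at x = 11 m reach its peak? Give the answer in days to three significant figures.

For the 1D instantaneous-source solution, setting ∂C/∂t = 0 at fixed x gives v²t² + 2Dt − x² = 0, so t = (√(D² + v²x²) − D)/v².
√(D² + v²x²) = √(0.10² + 0.12² × 11²) = 1.324; v² = 0.0144.
t = (1.324 − 0.10)/0.0144 = 85.0 days (vs. the pure-advection estimate x/v = 91.7 d).

85.0 days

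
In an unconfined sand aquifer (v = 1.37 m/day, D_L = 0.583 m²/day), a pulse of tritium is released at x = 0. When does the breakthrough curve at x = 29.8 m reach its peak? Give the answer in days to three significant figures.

For the 1D instantaneous-source solution, setting ∂C/∂t = 0 at fixed x gives v²t² + 2Dt − x² = 0, so t = (√(D² + v²x²) − D)/v².
√(D² + v²x²) = √(0.583² + 1.37² × 29.8²) = 40.83; v² = 1.8769.
t = (40.83 − 0.583)/1.8769 = 21.4 days (vs. the pure-advection estimate x/v = 21.8 d).

21.4 days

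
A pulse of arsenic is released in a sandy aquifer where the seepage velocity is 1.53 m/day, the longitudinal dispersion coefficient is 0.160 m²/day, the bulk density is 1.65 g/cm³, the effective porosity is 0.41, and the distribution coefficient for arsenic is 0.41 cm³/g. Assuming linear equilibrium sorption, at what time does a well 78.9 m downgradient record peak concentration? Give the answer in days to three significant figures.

136 days

Retardation factor R = 1 + ρ_b·K_d/n = 1 + 1.65 × 0.41/0.41 = 2.650.
Sorption retards both mechanisms: v_R = v/R = 0.5774 m/day, D_R = D/R = 0.06038 m²/day.
Peak time from v_R²t² + 2D_R t − x² = 0: t = (√(D_R² + v_R²x²) − D_R)/v_R².
√(D_R² + v_R²x²) = √(0.06038² + 0.5774² × 78.9²) = 45.56; v_R² = 0.3334.
t = (45.56 − 0.06038)/0.3334 = 136 days.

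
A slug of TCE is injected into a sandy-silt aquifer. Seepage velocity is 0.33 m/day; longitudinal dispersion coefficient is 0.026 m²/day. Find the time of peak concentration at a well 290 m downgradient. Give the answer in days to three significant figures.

For the 1D instantaneous-source solution, setting ∂C/∂t = 0 at fixed x gives v²t² + 2Dt − x² = 0, so t = (√(D² + v²x²) − D)/v².
√(D² + v²x²) = √(0.026² + 0.33² × 290²) = 95.70; v² = 0.1089.
t = (95.70 − 0.026)/0.1089 = 879 days (vs. the pure-advection estimate x/v = 879 d).

879 days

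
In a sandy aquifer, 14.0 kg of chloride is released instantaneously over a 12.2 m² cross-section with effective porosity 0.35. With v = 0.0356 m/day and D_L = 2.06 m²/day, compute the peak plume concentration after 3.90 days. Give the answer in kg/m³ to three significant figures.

0.326 kg/m³

The peak of an instantaneous 1D plume sits at x = vt; there the Gaussian factor is 1 and C_max = M/(n_e·A·√(4πDt)), where n_e·A is the pore area the mass is dissolved in.
√(4πDt) = √(4π × 2.06 × 3.90) = 10.05 m, so C_max = 14.0/(0.35 × 12.2 × 10.05) = 0.326 kg/m³.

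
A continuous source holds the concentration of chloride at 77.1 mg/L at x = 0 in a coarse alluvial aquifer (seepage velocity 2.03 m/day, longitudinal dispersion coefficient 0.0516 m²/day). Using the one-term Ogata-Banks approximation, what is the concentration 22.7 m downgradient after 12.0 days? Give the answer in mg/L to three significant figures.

For a continuous step input, C/C₀ ≈ ½·erfc((x−vt)/(2√(Dt))).
vt = 2.03 × 12.0 = 24.36 m and 2√(Dt) = 2√(0.0516 × 12.0) = 1.574 m.
Argument (x−vt)/(2√(Dt)) = (22.7 − 24.36)/1.574 = -1.055; ½·erfc(-1.055) = 0.9321.
C = 77.1 × 0.9321 = 71.9 mg/L.

71.9 mg/L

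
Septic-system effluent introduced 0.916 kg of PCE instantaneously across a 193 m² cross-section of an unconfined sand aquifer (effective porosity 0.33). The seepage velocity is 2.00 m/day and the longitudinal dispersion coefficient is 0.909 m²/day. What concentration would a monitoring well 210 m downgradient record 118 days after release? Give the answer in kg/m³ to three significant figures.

8.10e-05 kg/m³

For an instantaneous plane source, C(x,t) = M/(n_e·A·√(4πDt)) · exp(−(x−vt)²/(4Dt)), with n_e·A the pore (flow) area.
Plume center vt = 2.00 × 118 = 236 m, so the well at 210 m is 26 m upgradient of the peak.
√(4πDt) = 36.71 m, giving peak height M/(n_e·A·√(4πDt)) = 0.916/(0.33 × 193 × 36.71) = 0.0003918 kg/m³.
(x−vt)²/(4Dt) = (-26)²/(4 × 0.909 × 118) = 1.576; exp(−1.576) = 0.2068.
C = 0.0003918 × 0.2068 = 8.10e-05 kg/m³.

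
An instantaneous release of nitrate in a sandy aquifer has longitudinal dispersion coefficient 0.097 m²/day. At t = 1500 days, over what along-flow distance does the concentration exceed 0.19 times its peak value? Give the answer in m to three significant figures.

The plume is Gaussian with σ = √(2Dt) = √(2 × 0.097 × 1500) = 17.06 m.
C/C_peak = exp(−Δx²/(2σ²)) = 0.19 ⇒ Δx = σ·√(−2 ln 0.19) = 17.06 × 1.822 = 31.08 m.
Width = 2Δx = 62.2 m.

62.2 m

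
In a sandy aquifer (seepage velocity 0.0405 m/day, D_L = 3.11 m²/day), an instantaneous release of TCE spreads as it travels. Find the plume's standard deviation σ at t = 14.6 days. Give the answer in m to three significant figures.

9.53 m

Dispersive spreading gives a Gaussian with σ² = 2Dt; advection only shifts the center.
σ = √(2 × 3.11 × 14.6) = 9.53 m.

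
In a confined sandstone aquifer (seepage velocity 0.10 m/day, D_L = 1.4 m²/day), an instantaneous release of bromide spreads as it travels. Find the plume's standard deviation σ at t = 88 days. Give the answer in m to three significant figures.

15.7 m

Dispersive spreading gives a Gaussian with σ² = 2Dt; advection only shifts the center.
σ = √(2 × 1.4 × 88) = 15.7 m.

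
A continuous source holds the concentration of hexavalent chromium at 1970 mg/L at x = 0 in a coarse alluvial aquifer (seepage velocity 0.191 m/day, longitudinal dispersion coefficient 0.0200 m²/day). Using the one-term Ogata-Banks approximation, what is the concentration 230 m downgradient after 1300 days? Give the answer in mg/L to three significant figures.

For a continuous step input, C/C₀ ≈ ½·erfc((x−vt)/(2√(Dt))).
vt = 0.191 × 1300 = 248.3 m and 2√(Dt) = 2√(0.0200 × 1300) = 10.20 m.
Argument (x−vt)/(2√(Dt)) = (230 − 248.3)/10.20 = -1.794; ½·erfc(-1.794) = 0.9944.
C = 1970 × 0.9944 = 1960 mg/L.

1960 mg/L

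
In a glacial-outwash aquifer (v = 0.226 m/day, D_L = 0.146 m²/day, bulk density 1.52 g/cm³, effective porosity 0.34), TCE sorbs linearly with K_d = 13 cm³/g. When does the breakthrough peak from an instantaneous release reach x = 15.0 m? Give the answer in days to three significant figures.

3760 days

Retardation factor R = 1 + ρ_b·K_d/n = 1 + 1.52 × 13/0.34 = 59.12.
Sorption retards both mechanisms: v_R = v/R = 0.003823 m/day, D_R = D/R = 0.002470 m²/day.
Peak time from v_R²t² + 2D_R t − x² = 0: t = (√(D_R² + v_R²x²) − D_R)/v_R².
√(D_R² + v_R²x²) = √(0.002470² + 0.003823² × 15.0²) = 0.05740; v_R² = 1.462e-05.
t = (0.05740 − 0.002470)/1.462e-05 = 3760 days.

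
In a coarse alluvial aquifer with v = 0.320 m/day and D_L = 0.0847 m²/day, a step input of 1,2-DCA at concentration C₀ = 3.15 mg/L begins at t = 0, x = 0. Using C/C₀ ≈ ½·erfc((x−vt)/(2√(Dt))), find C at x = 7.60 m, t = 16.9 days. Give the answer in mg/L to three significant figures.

0.307 mg/L

For a continuous step input, C/C₀ ≈ ½·erfc((x−vt)/(2√(Dt))).
vt = 0.320 × 16.9 = 5.408 m and 2√(Dt) = 2√(0.0847 × 16.9) = 2.393 m.
Argument (x−vt)/(2√(Dt)) = (7.60 − 5.408)/2.393 = 0.9160; ½·erfc(0.9160) = 0.09759.
C = 3.15 × 0.09759 = 0.307 mg/L.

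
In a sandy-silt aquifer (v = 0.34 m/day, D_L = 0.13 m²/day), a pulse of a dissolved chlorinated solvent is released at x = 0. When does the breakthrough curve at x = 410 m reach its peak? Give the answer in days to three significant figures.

1200 days

For the 1D instantaneous-source solution, setting ∂C/∂t = 0 at fixed x gives v²t² + 2Dt − x² = 0, so t = (√(D² + v²x²) − D)/v².
√(D² + v²x²) = √(0.13² + 0.34² × 410²) = 139.4; v² = 0.1156.
t = (139.4 − 0.13)/0.1156 = 1200 days (vs. the pure-advection estimate x/v = 1210 d).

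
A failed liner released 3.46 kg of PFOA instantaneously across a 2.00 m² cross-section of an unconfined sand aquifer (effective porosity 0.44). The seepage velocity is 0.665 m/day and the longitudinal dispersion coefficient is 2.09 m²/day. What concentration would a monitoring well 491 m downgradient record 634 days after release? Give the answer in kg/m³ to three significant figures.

For an instantaneous plane source, C(x,t) = M/(n_e·A·√(4πDt)) · exp(−(x−vt)²/(4Dt)), with n_e·A the pore (flow) area.
Plume center vt = 0.665 × 634 = 421.61 m, so the well at 491 m is 69.39 m downgradient of the peak.
√(4πDt) = 129.0 m, giving peak height M/(n_e·A·√(4πDt)) = 3.46/(0.44 × 2.00 × 129.0) = 0.03048 kg/m³.
(x−vt)²/(4Dt) = (69.39)²/(4 × 2.09 × 634) = 0.9084; exp(−0.9084) = 0.4032.
C = 0.03048 × 0.4032 = 0.0123 kg/m³.

0.0123 kg/m³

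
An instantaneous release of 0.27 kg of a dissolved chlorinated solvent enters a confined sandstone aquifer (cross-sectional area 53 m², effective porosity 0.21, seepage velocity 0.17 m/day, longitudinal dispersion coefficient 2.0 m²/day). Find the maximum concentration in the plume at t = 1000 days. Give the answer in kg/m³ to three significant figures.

The peak of an instantaneous 1D plume sits at x = vt; there the Gaussian factor is 1 and C_max = M/(n_e·A·√(4πDt)), where n_e·A is the pore area the mass is dissolved in.
√(4πDt) = √(4π × 2.0 × 1000) = 158.5 m, so C_max = 0.27/(0.21 × 53 × 158.5) = 0.000153 kg/m³.

0.000153 kg/m³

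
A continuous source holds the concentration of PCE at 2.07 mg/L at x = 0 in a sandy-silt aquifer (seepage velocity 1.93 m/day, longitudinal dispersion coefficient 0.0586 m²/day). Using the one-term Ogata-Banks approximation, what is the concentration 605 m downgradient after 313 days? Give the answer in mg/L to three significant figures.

0.911 mg/L

For a continuous step input, C/C₀ ≈ ½·erfc((x−vt)/(2√(Dt))).
vt = 1.93 × 313 = 604.09 m and 2√(Dt) = 2√(0.0586 × 313) = 8.565 m.
Argument (x−vt)/(2√(Dt)) = (605 − 604.09)/8.565 = 0.1062; ½·erfc(0.1062) = 0.4403.
C = 2.07 × 0.4403 = 0.911 mg/L.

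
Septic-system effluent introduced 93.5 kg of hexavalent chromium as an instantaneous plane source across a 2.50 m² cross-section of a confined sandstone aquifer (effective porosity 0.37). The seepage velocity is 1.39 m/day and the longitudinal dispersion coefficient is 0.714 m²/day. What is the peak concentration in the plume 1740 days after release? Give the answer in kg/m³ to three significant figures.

0.809 kg/m³

The peak of an instantaneous 1D plume sits at x = vt; there the Gaussian factor is 1 and C_max = M/(n_e·A·√(4πDt)), where n_e·A is the pore area the mass is dissolved in.
√(4πDt) = √(4π × 0.714 × 1740) = 124.9 m, so C_max = 93.5/(0.37 × 2.50 × 124.9) = 0.809 kg/m³.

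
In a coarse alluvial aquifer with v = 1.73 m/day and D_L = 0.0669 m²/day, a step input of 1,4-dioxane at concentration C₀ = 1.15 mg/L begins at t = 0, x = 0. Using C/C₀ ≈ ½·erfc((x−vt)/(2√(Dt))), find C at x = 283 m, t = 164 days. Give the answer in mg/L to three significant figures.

For a continuous step input, C/C₀ ≈ ½·erfc((x−vt)/(2√(Dt))).
vt = 1.73 × 164 = 283.72 m and 2√(Dt) = 2√(0.0669 × 164) = 6.625 m.
Argument (x−vt)/(2√(Dt)) = (283 − 283.72)/6.625 = -0.1087; ½·erfc(-0.1087) = 0.5611.
C = 1.15 × 0.5611 = 0.645 mg/L.

0.645 mg/L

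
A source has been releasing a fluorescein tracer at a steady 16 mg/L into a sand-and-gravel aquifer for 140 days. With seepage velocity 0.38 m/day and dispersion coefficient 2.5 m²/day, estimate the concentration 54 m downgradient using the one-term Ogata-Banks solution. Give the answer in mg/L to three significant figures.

For a continuous step input, C/C₀ ≈ ½·erfc((x−vt)/(2√(Dt))).
vt = 0.38 × 140 = 53.2 m and 2√(Dt) = 2√(2.5 × 140) = 37.42 m.
Argument (x−vt)/(2√(Dt)) = (54 − 53.2)/37.42 = 0.02138; ½·erfc(0.02138) = 0.4879.
C = 16 × 0.4879 = 7.81 mg/L.

7.81 mg/L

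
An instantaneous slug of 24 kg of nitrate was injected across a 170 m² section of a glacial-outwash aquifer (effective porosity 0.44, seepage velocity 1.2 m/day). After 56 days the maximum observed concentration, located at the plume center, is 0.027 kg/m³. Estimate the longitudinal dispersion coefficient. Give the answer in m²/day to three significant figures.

At the plume center C_max = M/(n_e·A·√(4πDt)), so D = M²/(4πt·(n_e·A·C_max)²).
n_e·A·C_max = 0.44 × 170 × 0.027 = 2.020 kg/m.
D = 24²/(4π × 56 × 2.020²) = 0.201 m²/day.

0.201 m²/day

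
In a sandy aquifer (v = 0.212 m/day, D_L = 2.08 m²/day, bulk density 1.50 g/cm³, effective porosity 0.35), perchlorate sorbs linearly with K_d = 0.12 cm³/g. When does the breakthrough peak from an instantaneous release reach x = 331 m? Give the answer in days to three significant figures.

2300 days

Retardation factor R = 1 + ρ_b·K_d/n = 1 + 1.50 × 0.12/0.35 = 1.514.
Sorption retards both mechanisms: v_R = v/R = 0.1400 m/day, D_R = D/R = 1.374 m²/day.
Peak time from v_R²t² + 2D_R t − x² = 0: t = (√(D_R² + v_R²x²) − D_R)/v_R².
√(D_R² + v_R²x²) = √(1.374² + 0.1400² × 331²) = 46.36; v_R² = 0.01960.
t = (46.36 − 1.374)/0.01960 = 2300 days.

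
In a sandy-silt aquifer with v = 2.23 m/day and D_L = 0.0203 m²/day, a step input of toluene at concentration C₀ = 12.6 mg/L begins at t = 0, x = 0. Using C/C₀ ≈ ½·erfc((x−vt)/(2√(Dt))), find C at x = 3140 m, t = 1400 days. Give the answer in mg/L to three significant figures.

For a continuous step input, C/C₀ ≈ ½·erfc((x−vt)/(2√(Dt))).
vt = 2.23 × 1400 = 3122 m and 2√(Dt) = 2√(0.0203 × 1400) = 10.66 m.
Argument (x−vt)/(2√(Dt)) = (3140 − 3122)/10.66 = 1.689; ½·erfc(1.689) = 0.008456.
C = 12.6 × 0.008456 = 0.107 mg/L.

0.107 mg/L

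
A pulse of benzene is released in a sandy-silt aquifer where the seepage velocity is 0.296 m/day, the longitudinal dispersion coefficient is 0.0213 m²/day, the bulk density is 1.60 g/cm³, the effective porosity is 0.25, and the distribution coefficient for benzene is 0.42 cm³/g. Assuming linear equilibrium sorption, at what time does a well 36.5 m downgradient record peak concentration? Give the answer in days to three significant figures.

Retardation factor R = 1 + ρ_b·K_d/n = 1 + 1.60 × 0.42/0.25 = 3.688.
Sorption retards both mechanisms: v_R = v/R = 0.08026 m/day, D_R = D/R = 0.005775 m²/day.
Peak time from v_R²t² + 2D_R t − x² = 0: t = (√(D_R² + v_R²x²) − D_R)/v_R².
√(D_R² + v_R²x²) = √(0.005775² + 0.08026² × 36.5²) = 2.929; v_R² = 0.006442.
t = (2.929 − 0.005775)/0.006442 = 454 days.

454 days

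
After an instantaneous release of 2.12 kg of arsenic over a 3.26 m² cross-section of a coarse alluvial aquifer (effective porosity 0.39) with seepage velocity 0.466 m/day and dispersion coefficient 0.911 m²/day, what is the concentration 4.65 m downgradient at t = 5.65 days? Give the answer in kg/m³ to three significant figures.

0.170 kg/m³

For an instantaneous plane source, C(x,t) = M/(n_e·A·√(4πDt)) · exp(−(x−vt)²/(4Dt)), with n_e·A the pore (flow) area.
Plume center vt = 0.466 × 5.65 = 2.6329 m, so the well at 4.65 m is 2.0171 m downgradient of the peak.
√(4πDt) = 8.042 m, giving peak height M/(n_e·A·√(4πDt)) = 2.12/(0.39 × 3.26 × 8.042) = 0.2073 kg/m³.
(x−vt)²/(4Dt) = (2.0171)²/(4 × 0.911 × 5.65) = 0.1976; exp(−0.1976) = 0.8207.
C = 0.2073 × 0.8207 = 0.170 kg/m³.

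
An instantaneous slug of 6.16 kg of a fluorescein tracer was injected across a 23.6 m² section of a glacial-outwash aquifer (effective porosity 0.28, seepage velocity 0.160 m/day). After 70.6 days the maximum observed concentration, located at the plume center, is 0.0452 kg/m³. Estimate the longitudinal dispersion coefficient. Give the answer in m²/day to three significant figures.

0.479 m²/day

At the plume center C_max = M/(n_e·A·√(4πDt)), so D = M²/(4πt·(n_e·A·C_max)²).
n_e·A·C_max = 0.28 × 23.6 × 0.0452 = 0.2987 kg/m.
D = 6.16²/(4π × 70.6 × 0.2987²) = 0.479 m²/day.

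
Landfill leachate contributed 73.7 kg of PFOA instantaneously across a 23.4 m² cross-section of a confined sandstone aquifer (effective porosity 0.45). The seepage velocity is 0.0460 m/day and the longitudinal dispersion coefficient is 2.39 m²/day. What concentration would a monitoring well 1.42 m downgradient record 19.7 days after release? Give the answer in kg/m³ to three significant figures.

For an instantaneous plane source, C(x,t) = M/(n_e·A·√(4πDt)) · exp(−(x−vt)²/(4Dt)), with n_e·A the pore (flow) area.
Plume center vt = 0.0460 × 19.7 = 0.9062 m, so the well at 1.42 m is 0.5138 m downgradient of the peak.
√(4πDt) = 24.32 m, giving peak height M/(n_e·A·√(4πDt)) = 73.7/(0.45 × 23.4 × 24.32) = 0.2878 kg/m³.
(x−vt)²/(4Dt) = (0.5138)²/(4 × 2.39 × 19.7) = 0.001402; exp(−0.001402) = 0.9986.
C = 0.2878 × 0.9986 = 0.287 kg/m³.

0.287 kg/m³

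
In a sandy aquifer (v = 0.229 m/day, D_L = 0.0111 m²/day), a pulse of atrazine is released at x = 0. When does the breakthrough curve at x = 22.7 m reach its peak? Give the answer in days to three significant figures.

98.9 days

For the 1D instantaneous-source solution, setting ∂C/∂t = 0 at fixed x gives v²t² + 2Dt − x² = 0, so t = (√(D² + v²x²) − D)/v².
√(D² + v²x²) = √(0.0111² + 0.229² × 22.7²) = 5.198; v² = 0.052441.
t = (5.198 − 0.0111)/0.052441 = 98.9 days (vs. the pure-advection estimate x/v = 99.1 d).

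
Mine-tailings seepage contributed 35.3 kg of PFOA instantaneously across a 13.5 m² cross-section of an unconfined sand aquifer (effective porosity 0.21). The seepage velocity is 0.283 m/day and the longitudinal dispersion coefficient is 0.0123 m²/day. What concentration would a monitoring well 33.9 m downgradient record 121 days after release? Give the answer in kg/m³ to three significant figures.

2.82 kg/m³

For an instantaneous plane source, C(x,t) = M/(n_e·A·√(4πDt)) · exp(−(x−vt)²/(4Dt)), with n_e·A the pore (flow) area.
Plume center vt = 0.283 × 121 = 34.243 m, so the well at 33.9 m is 0.343 m upgradient of the peak.
√(4πDt) = 4.325 m, giving peak height M/(n_e·A·√(4πDt)) = 35.3/(0.21 × 13.5 × 4.325) = 2.879 kg/m³.
(x−vt)²/(4Dt) = (-0.343)²/(4 × 0.0123 × 121) = 0.01976; exp(−0.01976) = 0.9804.
C = 2.879 × 0.9804 = 2.82 kg/m³.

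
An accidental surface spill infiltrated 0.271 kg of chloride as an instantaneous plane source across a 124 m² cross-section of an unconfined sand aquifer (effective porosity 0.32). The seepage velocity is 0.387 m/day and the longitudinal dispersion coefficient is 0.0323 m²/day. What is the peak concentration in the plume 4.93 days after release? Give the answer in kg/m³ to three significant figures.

0.00483 kg/m³

The peak of an instantaneous 1D plume sits at x = vt; there the Gaussian factor is 1 and C_max = M/(n_e·A·√(4πDt)), where n_e·A is the pore area the mass is dissolved in.
√(4πDt) = √(4π × 0.0323 × 4.93) = 1.415 m, so C_max = 0.271/(0.32 × 124 × 1.415) = 0.00483 kg/m³.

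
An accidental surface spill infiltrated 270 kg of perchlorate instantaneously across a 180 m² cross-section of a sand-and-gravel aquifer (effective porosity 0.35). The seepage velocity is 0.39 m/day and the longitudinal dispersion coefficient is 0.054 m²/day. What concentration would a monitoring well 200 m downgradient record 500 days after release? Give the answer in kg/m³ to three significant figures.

For an instantaneous plane source, C(x,t) = M/(n_e·A·√(4πDt)) · exp(−(x−vt)²/(4Dt)), with n_e·A the pore (flow) area.
Plume center vt = 0.39 × 500 = 195 m, so the well at 200 m is 5 m downgradient of the peak.
√(4πDt) = 18.42 m, giving peak height M/(n_e·A·√(4πDt)) = 270/(0.35 × 180 × 18.42) = 0.2327 kg/m³.
(x−vt)²/(4Dt) = (5)²/(4 × 0.054 × 500) = 0.2315; exp(−0.2315) = 0.7933.
C = 0.2327 × 0.7933 = 0.185 kg/m³.

0.185 kg/m³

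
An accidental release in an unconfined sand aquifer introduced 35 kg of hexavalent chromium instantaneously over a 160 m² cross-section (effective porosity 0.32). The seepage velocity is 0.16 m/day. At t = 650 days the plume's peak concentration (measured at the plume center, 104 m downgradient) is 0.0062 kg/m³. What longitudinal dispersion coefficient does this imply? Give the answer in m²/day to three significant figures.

At the plume center C_max = M/(n_e·A·√(4πDt)), so D = M²/(4πt·(n_e·A·C_max)²).
n_e·A·C_max = 0.32 × 160 × 0.0062 = 0.3174 kg/m.
D = 35²/(4π × 650 × 0.3174²) = 1.49 m²/day.

1.49 m²/day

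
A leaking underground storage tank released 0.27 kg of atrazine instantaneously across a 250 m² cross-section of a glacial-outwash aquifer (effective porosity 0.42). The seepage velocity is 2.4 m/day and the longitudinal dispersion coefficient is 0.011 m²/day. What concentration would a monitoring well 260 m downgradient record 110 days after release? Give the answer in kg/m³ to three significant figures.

2.42e-05 kg/m³

For an instantaneous plane source, C(x,t) = M/(n_e·A·√(4πDt)) · exp(−(x−vt)²/(4Dt)), with n_e·A the pore (flow) area.
Plume center vt = 2.4 × 110 = 264 m, so the well at 260 m is 4 m upgradient of the peak.
√(4πDt) = 3.899 m, giving peak height M/(n_e·A·√(4πDt)) = 0.27/(0.42 × 250 × 3.899) = 0.0006595 kg/m³.
(x−vt)²/(4Dt) = (-4)²/(4 × 0.011 × 110) = 3.306; exp(−3.306) = 0.03666.
C = 0.0006595 × 0.03666 = 2.42e-05 kg/m³.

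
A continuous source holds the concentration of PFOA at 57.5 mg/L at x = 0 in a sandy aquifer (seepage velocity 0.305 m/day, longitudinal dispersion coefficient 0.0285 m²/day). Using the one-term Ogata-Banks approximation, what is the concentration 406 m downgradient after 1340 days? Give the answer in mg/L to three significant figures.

For a continuous step input, C/C₀ ≈ ½·erfc((x−vt)/(2√(Dt))).
vt = 0.305 × 1340 = 408.7 m and 2√(Dt) = 2√(0.0285 × 1340) = 12.36 m.
Argument (x−vt)/(2√(Dt)) = (406 − 408.7)/12.36 = -0.2184; ½·erfc(-0.2184) = 0.6213.
C = 57.5 × 0.6213 = 35.7 mg/L.

35.7 mg/L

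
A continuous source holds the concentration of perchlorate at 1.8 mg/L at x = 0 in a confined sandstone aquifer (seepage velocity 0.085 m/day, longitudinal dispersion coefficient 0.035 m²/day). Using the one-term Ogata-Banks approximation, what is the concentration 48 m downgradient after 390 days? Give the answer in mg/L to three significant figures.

For a continuous step input, C/C₀ ≈ ½·erfc((x−vt)/(2√(Dt))).
vt = 0.085 × 390 = 33.15 m and 2√(Dt) = 2√(0.035 × 390) = 7.389 m.
Argument (x−vt)/(2√(Dt)) = (48 − 33.15)/7.389 = 2.010; ½·erfc(2.010) = 0.002238.
C = 1.8 × 0.002238 = 0.00403 mg/L.

0.00403 mg/L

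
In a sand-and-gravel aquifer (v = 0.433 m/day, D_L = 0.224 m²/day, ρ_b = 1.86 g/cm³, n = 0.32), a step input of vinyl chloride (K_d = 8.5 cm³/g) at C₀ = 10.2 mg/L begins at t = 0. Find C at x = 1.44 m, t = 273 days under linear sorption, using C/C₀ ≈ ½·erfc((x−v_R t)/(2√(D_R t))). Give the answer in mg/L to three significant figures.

Retardation factor R = 1 + ρ_b·K_d/n = 1 + 1.86 × 8.5/0.32 = 50.41.
Sorption retards both mechanisms: v_R = v/R = 0.008590 m/day, D_R = D/R = 0.004444 m²/day.
v_R·t = 0.008590 × 273 = 2.34507 m; 2√(D_R t) = 2.203 m; argument = (1.44 − 2.34507)/2.203 = -0.4108.
C = C₀ × ½·erfc(-0.4108) = 10.2 × 0.7194 = 7.34 mg/L.

7.34 mg/L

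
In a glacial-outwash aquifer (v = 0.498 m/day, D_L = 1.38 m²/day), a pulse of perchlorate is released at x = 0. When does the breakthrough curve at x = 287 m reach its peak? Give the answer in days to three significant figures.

571 days

For the 1D instantaneous-source solution, setting ∂C/∂t = 0 at fixed x gives v²t² + 2Dt − x² = 0, so t = (√(D² + v²x²) − D)/v².
√(D² + v²x²) = √(1.38² + 0.498² × 287²) = 142.9; v² = 0.248004.
t = (142.9 − 1.38)/0.248004 = 571 days (vs. the pure-advection estimate x/v = 576 d).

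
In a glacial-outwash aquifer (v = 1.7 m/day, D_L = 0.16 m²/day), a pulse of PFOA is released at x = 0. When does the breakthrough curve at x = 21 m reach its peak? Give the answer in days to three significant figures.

12.3 days

For the 1D instantaneous-source solution, setting ∂C/∂t = 0 at fixed x gives v²t² + 2Dt − x² = 0, so t = (√(D² + v²x²) − D)/v².
√(D² + v²x²) = √(0.16² + 1.7² × 21²) = 35.70; v² = 2.89.
t = (35.70 − 0.16)/2.89 = 12.3 days (vs. the pure-advection estimate x/v = 12.4 d).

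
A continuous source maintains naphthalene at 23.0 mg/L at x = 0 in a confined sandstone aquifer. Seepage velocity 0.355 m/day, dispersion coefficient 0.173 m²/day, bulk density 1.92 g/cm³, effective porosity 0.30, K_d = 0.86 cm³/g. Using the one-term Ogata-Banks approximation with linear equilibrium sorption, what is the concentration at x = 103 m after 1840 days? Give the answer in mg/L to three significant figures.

9.14 mg/L

Retardation factor R = 1 + ρ_b·K_d/n = 1 + 1.92 × 0.86/0.30 = 6.504.
Sorption retards both mechanisms: v_R = v/R = 0.05458 m/day, D_R = D/R = 0.02660 m²/day.
v_R·t = 0.05458 × 1840 = 100.4272 m; 2√(D_R t) = 13.99 m; argument = (103 − 100.4272)/13.99 = 0.1839.
C = C₀ × ½·erfc(0.1839) = 23.0 × 0.3974 = 9.14 mg/L.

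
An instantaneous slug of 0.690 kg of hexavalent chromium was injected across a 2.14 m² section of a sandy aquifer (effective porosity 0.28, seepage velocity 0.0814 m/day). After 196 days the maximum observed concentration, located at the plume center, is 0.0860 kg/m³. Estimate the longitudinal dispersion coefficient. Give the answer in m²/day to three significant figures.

0.0728 m²/day

At the plume center C_max = M/(n_e·A·√(4πDt)), so D = M²/(4πt·(n_e·A·C_max)²).
n_e·A·C_max = 0.28 × 2.14 × 0.0860 = 0.05153 kg/m.
D = 0.690²/(4π × 196 × 0.05153²) = 0.0728 m²/day.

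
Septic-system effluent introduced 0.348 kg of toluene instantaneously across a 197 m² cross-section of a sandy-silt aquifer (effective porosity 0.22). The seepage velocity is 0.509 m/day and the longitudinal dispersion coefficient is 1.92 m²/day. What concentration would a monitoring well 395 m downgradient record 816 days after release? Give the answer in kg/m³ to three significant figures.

5.36e-05 kg/m³

For an instantaneous plane source, C(x,t) = M/(n_e·A·√(4πDt)) · exp(−(x−vt)²/(4Dt)), with n_e·A the pore (flow) area.
Plume center vt = 0.509 × 816 = 415.344 m, so the well at 395 m is 20.344 m upgradient of the peak.
√(4πDt) = 140.3 m, giving peak height M/(n_e·A·√(4πDt)) = 0.348/(0.22 × 197 × 140.3) = 5.723e-05 kg/m³.
(x−vt)²/(4Dt) = (-20.344)²/(4 × 1.92 × 816) = 0.06604; exp(−0.06604) = 0.9361.
C = 5.723e-05 × 0.9361 = 5.36e-05 kg/m³.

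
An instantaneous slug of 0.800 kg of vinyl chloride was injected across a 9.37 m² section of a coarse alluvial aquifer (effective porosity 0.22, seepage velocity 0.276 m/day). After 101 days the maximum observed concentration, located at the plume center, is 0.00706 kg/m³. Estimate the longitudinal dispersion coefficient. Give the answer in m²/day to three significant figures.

2.38 m²/day

At the plume center C_max = M/(n_e·A·√(4πDt)), so D = M²/(4πt·(n_e·A·C_max)²).
n_e·A·C_max = 0.22 × 9.37 × 0.00706 = 0.01455 kg/m.
D = 0.800²/(4π × 101 × 0.01455²) = 2.38 m²/day.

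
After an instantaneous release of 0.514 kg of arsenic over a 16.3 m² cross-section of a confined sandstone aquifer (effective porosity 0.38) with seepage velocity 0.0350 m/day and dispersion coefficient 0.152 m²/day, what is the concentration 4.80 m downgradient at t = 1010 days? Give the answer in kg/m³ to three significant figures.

0.000413 kg/m³

For an instantaneous plane source, C(x,t) = M/(n_e·A·√(4πDt)) · exp(−(x−vt)²/(4Dt)), with n_e·A the pore (flow) area.
Plume center vt = 0.0350 × 1010 = 35.35 m, so the well at 4.80 m is 30.55 m upgradient of the peak.
√(4πDt) = 43.92 m, giving peak height M/(n_e·A·√(4πDt)) = 0.514/(0.38 × 16.3 × 43.92) = 0.001889 kg/m³.
(x−vt)²/(4Dt) = (-30.55)²/(4 × 0.152 × 1010) = 1.520; exp(−1.520) = 0.2187.
C = 0.001889 × 0.2187 = 0.000413 kg/m³.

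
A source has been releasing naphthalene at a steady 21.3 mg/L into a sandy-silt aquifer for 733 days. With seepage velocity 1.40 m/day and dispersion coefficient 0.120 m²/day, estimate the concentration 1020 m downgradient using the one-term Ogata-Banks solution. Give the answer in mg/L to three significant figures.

For a continuous step input, C/C₀ ≈ ½·erfc((x−vt)/(2√(Dt))).
vt = 1.40 × 733 = 1026.2 m and 2√(Dt) = 2√(0.120 × 733) = 18.76 m.
Argument (x−vt)/(2√(Dt)) = (1020 − 1026.2)/18.76 = -0.3305; ½·erfc(-0.3305) = 0.6799.
C = 21.3 × 0.6799 = 14.5 mg/L.

14.5 mg/L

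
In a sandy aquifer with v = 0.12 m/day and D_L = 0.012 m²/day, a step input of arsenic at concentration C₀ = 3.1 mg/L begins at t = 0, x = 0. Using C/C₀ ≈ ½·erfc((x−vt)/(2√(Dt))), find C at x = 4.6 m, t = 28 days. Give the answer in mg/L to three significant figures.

For a continuous step input, C/C₀ ≈ ½·erfc((x−vt)/(2√(Dt))).
vt = 0.12 × 28 = 3.36 m and 2√(Dt) = 2√(0.012 × 28) = 1.159 m.
Argument (x−vt)/(2√(Dt)) = (4.6 − 3.36)/1.159 = 1.070; ½·erfc(1.070) = 0.06511.
C = 3.1 × 0.06511 = 0.202 mg/L.

0.202 mg/L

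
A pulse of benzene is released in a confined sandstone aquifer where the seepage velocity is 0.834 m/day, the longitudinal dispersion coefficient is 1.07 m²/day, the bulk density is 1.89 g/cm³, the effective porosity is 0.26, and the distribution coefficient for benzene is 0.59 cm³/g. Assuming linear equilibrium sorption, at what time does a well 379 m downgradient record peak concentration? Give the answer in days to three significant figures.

Retardation factor R = 1 + ρ_b·K_d/n = 1 + 1.89 × 0.59/0.26 = 5.289.
Sorption retards both mechanisms: v_R = v/R = 0.1577 m/day, D_R = D/R = 0.2023 m²/day.
Peak time from v_R²t² + 2D_R t − x² = 0: t = (√(D_R² + v_R²x²) − D_R)/v_R².
√(D_R² + v_R²x²) = √(0.2023² + 0.1577² × 379²) = 59.77; v_R² = 0.02487.
t = (59.77 − 0.2023)/0.02487 = 2400 days.

2400 days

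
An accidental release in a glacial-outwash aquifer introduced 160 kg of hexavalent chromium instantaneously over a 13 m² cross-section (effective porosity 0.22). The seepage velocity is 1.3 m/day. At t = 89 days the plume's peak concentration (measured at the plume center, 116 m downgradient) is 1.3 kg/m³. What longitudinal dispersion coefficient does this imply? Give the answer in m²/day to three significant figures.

1.66 m²/day

At the plume center C_max = M/(n_e·A·√(4πDt)), so D = M²/(4πt·(n_e·A·C_max)²).
n_e·A·C_max = 0.22 × 13 × 1.3 = 3.718 kg/m.
D = 160²/(4π × 89 × 3.718²) = 1.66 m²/day.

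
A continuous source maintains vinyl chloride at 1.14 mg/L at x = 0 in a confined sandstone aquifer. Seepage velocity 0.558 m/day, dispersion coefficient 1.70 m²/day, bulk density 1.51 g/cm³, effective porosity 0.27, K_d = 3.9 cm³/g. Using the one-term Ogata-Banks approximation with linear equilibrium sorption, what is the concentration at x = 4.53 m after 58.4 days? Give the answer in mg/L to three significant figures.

0.167 mg/L

Retardation factor R = 1 + ρ_b·K_d/n = 1 + 1.51 × 3.9/0.27 = 22.81.
Sorption retards both mechanisms: v_R = v/R = 0.02446 m/day, D_R = D/R = 0.07453 m²/day.
v_R·t = 0.02446 × 58.4 = 1.428464 m; 2√(D_R t) = 4.173 m; argument = (4.53 − 1.428464)/4.173 = 0.7432.
C = C₀ × ½·erfc(0.7432) = 1.14 × 0.1466 = 0.167 mg/L.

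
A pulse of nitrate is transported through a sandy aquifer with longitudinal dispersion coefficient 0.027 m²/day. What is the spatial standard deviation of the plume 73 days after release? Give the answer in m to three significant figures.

Dispersive spreading gives a Gaussian with σ² = 2Dt; advection only shifts the center.
σ = √(2 × 0.027 × 73) = 1.99 m.

1.99 m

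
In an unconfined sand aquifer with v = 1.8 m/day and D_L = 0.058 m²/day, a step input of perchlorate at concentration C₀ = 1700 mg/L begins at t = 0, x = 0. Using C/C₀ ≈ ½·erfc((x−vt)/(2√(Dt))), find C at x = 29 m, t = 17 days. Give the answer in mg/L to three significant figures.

For a continuous step input, C/C₀ ≈ ½·erfc((x−vt)/(2√(Dt))).
vt = 1.8 × 17 = 30.6 m and 2√(Dt) = 2√(0.058 × 17) = 1.986 m.
Argument (x−vt)/(2√(Dt)) = (29 − 30.6)/1.986 = -0.8056; ½·erfc(-0.8056) = 0.8727.
C = 1700 × 0.8727 = 1480 mg/L.

1480 mg/L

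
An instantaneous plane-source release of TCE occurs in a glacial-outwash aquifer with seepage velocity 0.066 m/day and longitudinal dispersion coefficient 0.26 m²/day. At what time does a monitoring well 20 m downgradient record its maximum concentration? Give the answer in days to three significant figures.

249 days

For the 1D instantaneous-source solution, setting ∂C/∂t = 0 at fixed x gives v²t² + 2Dt − x² = 0, so t = (√(D² + v²x²) − D)/v².
√(D² + v²x²) = √(0.26² + 0.066² × 20²) = 1.345; v² = 0.004356.
t = (1.345 − 0.26)/0.004356 = 249 days (vs. the pure-advection estimate x/v = 303 d).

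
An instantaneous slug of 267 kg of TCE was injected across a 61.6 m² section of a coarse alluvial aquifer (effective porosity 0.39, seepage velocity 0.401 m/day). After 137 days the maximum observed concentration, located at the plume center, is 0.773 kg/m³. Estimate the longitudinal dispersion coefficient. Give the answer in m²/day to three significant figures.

At the plume center C_max = M/(n_e·A·√(4πDt)), so D = M²/(4πt·(n_e·A·C_max)²).
n_e·A·C_max = 0.39 × 61.6 × 0.773 = 18.57 kg/m.
D = 267²/(4π × 137 × 18.57²) = 0.120 m²/day.

0.120 m²/day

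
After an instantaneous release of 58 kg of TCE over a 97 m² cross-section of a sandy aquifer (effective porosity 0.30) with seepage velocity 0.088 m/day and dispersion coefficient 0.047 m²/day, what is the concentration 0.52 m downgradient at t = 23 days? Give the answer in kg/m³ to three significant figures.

0.320 kg/m³

For an instantaneous plane source, C(x,t) = M/(n_e·A·√(4πDt)) · exp(−(x−vt)²/(4Dt)), with n_e·A the pore (flow) area.
Plume center vt = 0.088 × 23 = 2.024 m, so the well at 0.52 m is 1.504 m upgradient of the peak.
√(4πDt) = 3.686 m, giving peak height M/(n_e·A·√(4πDt)) = 58/(0.30 × 97 × 3.686) = 0.5407 kg/m³.
(x−vt)²/(4Dt) = (-1.504)²/(4 × 0.047 × 23) = 0.5231; exp(−0.5231) = 0.5927.
C = 0.5407 × 0.5927 = 0.320 kg/m³.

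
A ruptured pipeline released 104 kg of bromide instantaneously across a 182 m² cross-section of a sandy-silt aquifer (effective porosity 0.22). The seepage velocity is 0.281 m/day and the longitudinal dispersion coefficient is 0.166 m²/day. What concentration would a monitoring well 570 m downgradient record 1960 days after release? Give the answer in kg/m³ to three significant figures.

For an instantaneous plane source, C(x,t) = M/(n_e·A·√(4πDt)) · exp(−(x−vt)²/(4Dt)), with n_e·A the pore (flow) area.
Plume center vt = 0.281 × 1960 = 550.76 m, so the well at 570 m is 19.24 m downgradient of the peak.
√(4πDt) = 63.94 m, giving peak height M/(n_e·A·√(4πDt)) = 104/(0.22 × 182 × 63.94) = 0.04062 kg/m³.
(x−vt)²/(4Dt) = (19.24)²/(4 × 0.166 × 1960) = 0.2844; exp(−0.2844) = 0.7525.
C = 0.04062 × 0.7525 = 0.0306 kg/m³.

0.0306 kg/m³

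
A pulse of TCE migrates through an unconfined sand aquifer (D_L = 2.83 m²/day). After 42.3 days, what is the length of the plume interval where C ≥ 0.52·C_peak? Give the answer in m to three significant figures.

The plume is Gaussian with σ = √(2Dt) = √(2 × 2.83 × 42.3) = 15.47 m.
C/C_peak = exp(−Δx²/(2σ²)) = 0.52 ⇒ Δx = σ·√(−2 ln 0.52) = 15.47 × 1.144 = 17.70 m.
Width = 2Δx = 35.4 m.

35.4 m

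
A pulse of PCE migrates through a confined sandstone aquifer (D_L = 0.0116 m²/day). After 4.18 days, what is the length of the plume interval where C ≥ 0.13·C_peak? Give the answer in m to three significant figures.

The plume is Gaussian with σ = √(2Dt) = √(2 × 0.0116 × 4.18) = 0.3114 m.
C/C_peak = exp(−Δx²/(2σ²)) = 0.13 ⇒ Δx = σ·√(−2 ln 0.13) = 0.3114 × 2.020 = 0.6290 m.
Width = 2Δx = 1.26 m.

1.26 m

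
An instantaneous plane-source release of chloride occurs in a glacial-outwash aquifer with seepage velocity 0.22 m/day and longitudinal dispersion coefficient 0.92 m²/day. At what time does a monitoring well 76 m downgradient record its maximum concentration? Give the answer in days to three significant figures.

For the 1D instantaneous-source solution, setting ∂C/∂t = 0 at fixed x gives v²t² + 2Dt − x² = 0, so t = (√(D² + v²x²) − D)/v².
√(D² + v²x²) = √(0.92² + 0.22² × 76²) = 16.75; v² = 0.0484.
t = (16.75 − 0.92)/0.0484 = 327 days (vs. the pure-advection estimate x/v = 345 d).

327 days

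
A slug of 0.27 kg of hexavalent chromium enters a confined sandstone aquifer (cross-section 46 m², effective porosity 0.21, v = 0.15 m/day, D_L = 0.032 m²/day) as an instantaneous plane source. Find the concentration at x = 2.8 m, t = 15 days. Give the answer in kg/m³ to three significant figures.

For an instantaneous plane source, C(x,t) = M/(n_e·A·√(4πDt)) · exp(−(x−vt)²/(4Dt)), with n_e·A the pore (flow) area.
Plume center vt = 0.15 × 15 = 2.25 m, so the well at 2.8 m is 0.55 m downgradient of the peak.
√(4πDt) = 2.456 m, giving peak height M/(n_e·A·√(4πDt)) = 0.27/(0.21 × 46 × 2.456) = 0.01138 kg/m³.
(x−vt)²/(4Dt) = (0.55)²/(4 × 0.032 × 15) = 0.1576; exp(−0.1576) = 0.8542.
C = 0.01138 × 0.8542 = 0.00972 kg/m³.

0.00972 kg/m³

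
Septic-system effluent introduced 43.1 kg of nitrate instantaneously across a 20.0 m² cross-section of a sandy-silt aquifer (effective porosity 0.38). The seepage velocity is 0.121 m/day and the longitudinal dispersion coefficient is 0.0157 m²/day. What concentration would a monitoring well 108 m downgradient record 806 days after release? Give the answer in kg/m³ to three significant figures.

For an instantaneous plane source, C(x,t) = M/(n_e·A·√(4πDt)) · exp(−(x−vt)²/(4Dt)), with n_e·A the pore (flow) area.
Plume center vt = 0.121 × 806 = 97.526 m, so the well at 108 m is 10.474 m downgradient of the peak.
√(4πDt) = 12.61 m, giving peak height M/(n_e·A·√(4πDt)) = 43.1/(0.38 × 20.0 × 12.61) = 0.4497 kg/m³.
(x−vt)²/(4Dt) = (10.474)²/(4 × 0.0157 × 806) = 2.167; exp(−2.167) = 0.1145.
C = 0.4497 × 0.1145 = 0.0515 kg/m³.

0.0515 kg/m³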